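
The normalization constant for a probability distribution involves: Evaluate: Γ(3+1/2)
Γ(n + 1/2) = (2n)!√π/(4^n·n!)
= 720√π/(64·6) = (15/8)·√π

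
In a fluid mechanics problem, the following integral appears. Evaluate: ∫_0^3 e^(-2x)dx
Antiderivative: (1/(-2))e^(-2x)
Evaluate: (1/(-2))(e^-6-1)

Answer: (e^-6-1)/(-2)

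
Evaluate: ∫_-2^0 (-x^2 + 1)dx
Step 1: Find antiderivative F(x)=(-1/3)x^3+x
Step 2: F(0) - F(-2)=0 - (2/3)=-2/3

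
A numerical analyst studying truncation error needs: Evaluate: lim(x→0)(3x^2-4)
Polynomial is continuous, so substitute x = 0:
3·0^2 - 4 = -4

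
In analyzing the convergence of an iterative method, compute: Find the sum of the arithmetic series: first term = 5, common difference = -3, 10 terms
Last term: a_n=5 + (10 - 1)·-3=-22
Sum=n(a_1 + a_n)/2=10(5 + (-22))/2=-85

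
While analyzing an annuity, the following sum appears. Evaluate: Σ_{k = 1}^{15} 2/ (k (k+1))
Partial fractions: 2/(k(k+1))=2/k - 2/(k+1)
Telescoping sum: 2(1-1/16)=2·15/16

Answer: 15/8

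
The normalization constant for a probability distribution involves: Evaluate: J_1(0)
J_n(0) = 0 for all n > 0 (Bessel function of first kind)
J_1(0) = 0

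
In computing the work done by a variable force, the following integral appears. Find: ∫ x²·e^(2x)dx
Integration by parts twice:
First: u=x², dv=e^(2x) dx => x²e^(2x)/2 - (2/2)∫ xe^(2x) dx
Second (∫ xe^(2x) dx): xe^(2x)/2 - e^(2x)/4
Combining: e^(2x)(x²/2 - 2x/4 + 2/8) + C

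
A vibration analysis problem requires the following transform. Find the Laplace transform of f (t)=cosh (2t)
L{cosh(at)} = s/(s²-a²)
L{cosh(2t)} = s/(s²-4)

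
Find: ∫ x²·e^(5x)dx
Integration by parts twice:
First: u = x², dv = e^(5x) dx => x²e^(5x)/5 - (2/5)∫ xe^(5x) dx
Second (∫ xe^(5x) dx): xe^(5x)/5 - e^(5x)/25
Combining: e^(5x)(x²/5 - 2x/25 + 2/125) + C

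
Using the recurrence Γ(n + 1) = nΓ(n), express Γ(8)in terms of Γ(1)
Γ(8)=7Γ(7)=7·6Γ(6)=...=7!·Γ(1)=5040·Γ(1)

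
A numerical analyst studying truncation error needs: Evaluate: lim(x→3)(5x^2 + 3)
Polynomial is continuous, so substitute x = 3:
5·3^2 + 3 = 48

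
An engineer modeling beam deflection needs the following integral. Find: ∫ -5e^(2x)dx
Since d/dx[e^(2x)]=2e^(2x), we get -5/2 e^(2x) + C

Answer: (-5/2)e^(2x) + C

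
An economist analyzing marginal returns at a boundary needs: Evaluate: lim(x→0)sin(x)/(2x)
L'Hôpital (0/0): lim cos(x)/2=1/2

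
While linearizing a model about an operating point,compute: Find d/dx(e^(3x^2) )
Chain rule: d/dx[e^u]=e^u · u' where u=3x^2
u'=6x

Answer: 6x·e^(3x^2)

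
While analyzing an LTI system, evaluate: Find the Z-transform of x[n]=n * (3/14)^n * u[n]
Using the property Z{n*a^n*u[n]}=az/(z-a)^2
With a=3/14: X(z)=(3/14)z/(z - 3/14)^2, |z| > 3/14

Answer: (3/14)z/(z - 3/14)^2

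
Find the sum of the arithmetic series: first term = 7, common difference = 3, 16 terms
Last term: a_n = 7+(16-1)·3 = 52
Sum = n(a_1+a_n)/2 = 16(7+52)/2 = 472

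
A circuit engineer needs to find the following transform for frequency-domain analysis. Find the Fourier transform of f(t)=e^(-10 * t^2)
The Fourier transform of a Gaussian e^(-a * t^2) is sqrt(pi/a) * e^(-omega^2/(4a)).
With a=10: F(omega)=sqrt(pi/10) * e^(-omega^2/40)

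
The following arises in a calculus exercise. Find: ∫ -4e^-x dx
Since d/dx[e^-x]=- e^-x, we get 4e^-x + C

Answer: 4e^-x + C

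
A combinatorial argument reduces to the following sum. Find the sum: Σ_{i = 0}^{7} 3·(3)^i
Geometric series: S = a(1 - r^n)/(1 - r)
a = 3, r = 3, n = 8
S = 3(1-6561)/-2 = 9840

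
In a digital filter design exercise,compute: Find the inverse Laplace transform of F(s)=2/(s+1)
L^(-1){2/(s-a)} = c·e^(at)
Here a = -1, c = 2

Answer: 2e^(-t)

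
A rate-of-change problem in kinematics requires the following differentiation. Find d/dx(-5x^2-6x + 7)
Power rule: d/dx(ax^n) = n·a·x^(n-1)
Term by term: -10·x - 6

Answer: -10x - 6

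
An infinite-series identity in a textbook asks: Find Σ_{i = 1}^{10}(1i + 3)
=1·Σ i+3·10=1·55+30=85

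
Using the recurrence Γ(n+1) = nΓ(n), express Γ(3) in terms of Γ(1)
Γ(3)=2Γ(2)=2·1Γ(1)=...=2!·Γ(1)=2·Γ(1)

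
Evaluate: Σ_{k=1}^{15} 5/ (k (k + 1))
Partial fractions: 5/(k(k + 1))=5/k - 5/(k + 1)
Telescoping sum: 5(1 - 1/16)=5·15/16

Answer: 75/16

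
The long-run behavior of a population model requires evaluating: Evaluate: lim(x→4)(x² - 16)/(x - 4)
Factor: (x² - 16)=(x-4)(x + 4)
Cancel (x-4): lim(x→4) (x + 4)=8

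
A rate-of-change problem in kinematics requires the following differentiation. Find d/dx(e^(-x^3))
Chain rule: d/dx[e^u]=e^u · u' where u=-x^3
u'=-3x^2

Answer: -3x^2·e^(-x^3)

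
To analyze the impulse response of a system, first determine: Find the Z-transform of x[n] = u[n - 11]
Using the time-shift property: Z{u[n-11]} = z^(-11)*z/(z-1)
= z^(-10)/(z-1)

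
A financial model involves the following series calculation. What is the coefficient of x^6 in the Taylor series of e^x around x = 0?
Taylor series of e^x=Σ x^n/n!
Coefficient of x^6=1/6!=1/720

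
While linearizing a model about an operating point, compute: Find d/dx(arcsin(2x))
d/dx[arcsin(u)]=u'/√(1-u²), u=2x, u'=2

Answer: 2/√(1-4x²)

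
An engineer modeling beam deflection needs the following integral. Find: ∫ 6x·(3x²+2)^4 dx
Let u = 3x² + 2, du = 6x dx
∫ u^4 du = u^5/5 + C

Answer: (3x² + 2)^5/5 + C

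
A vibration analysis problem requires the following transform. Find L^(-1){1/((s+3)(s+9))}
Partial fractions: 1/((s+3)(s+9)) = A/(s+3)+B/(s+9)
Cover-up: A = 1/(s+9)|_{s = -3} = 1/6; B = 1/(s+3)|_{s = -9} = -1/6
L^(-1) = (1/6)e^(-3t) - (1/6)e^(-9t)

Answer: (1/6)(e^(-3t) - e^(-9t))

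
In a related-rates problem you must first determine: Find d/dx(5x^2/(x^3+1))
Quotient rule: (f/g)'=(f'g - fg')/g²
f=5x^2, f'=10x
g=x^3+1, g'=3x^2

Answer: (10x·(x^3+1)-15x^4)/(x^3+1)²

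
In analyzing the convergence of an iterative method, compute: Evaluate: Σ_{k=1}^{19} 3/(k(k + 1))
Partial fractions: 3/(k(k + 1))=3/k - 3/(k + 1)
Telescoping sum: 3(1 - 1/20)=3·19/20

Answer: 57/20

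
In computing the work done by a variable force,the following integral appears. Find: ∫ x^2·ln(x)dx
By parts: u=ln(x), dv=x^2 dx
du=1/x dx, v=x^3/3
=x^3·ln(x)/3 - ∫ x^2/3 dx
=x^3·ln(x)/3 - x^3/9 + C

Answer: x^3(ln(x)/3 - 1/9) + C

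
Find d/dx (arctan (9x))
d/dx[arctan(u)]=u'/(1+u²), u=9x, u'=9

Answer: 9/(1+81x²)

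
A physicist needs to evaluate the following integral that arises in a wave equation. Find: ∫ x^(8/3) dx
Power rule: ∫ x^(8/3) dx = x^(11/3)/(11/3)+C

Answer: (3/11)·x^(11/3)+C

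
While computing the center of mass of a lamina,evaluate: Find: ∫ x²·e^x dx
Integration by parts twice:
First: u=x², dv=e^x dx => x²e^x - 2∫ xe^x dx
Second: u=x, dv=e^x dx => xe^x - e^x
Combining: x²e^x - 2xe^x+2e^x+C

Answer: e^x(x² - 2x+2)+C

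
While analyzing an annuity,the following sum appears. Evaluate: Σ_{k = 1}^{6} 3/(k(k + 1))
Partial fractions: 3/(k(k+1))=3/k - 3/(k+1)
Telescoping sum: 3(1-1/7)=3·6/7

Answer: 18/7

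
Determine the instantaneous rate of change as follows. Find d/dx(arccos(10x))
d/dx[arccos(u)]=-u'/√(1-u²), u=10x, u'=10

Answer: -10/√(1 - 100x²)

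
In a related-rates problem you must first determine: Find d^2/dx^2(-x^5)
Apply power rule 2 times:
d^1: -5x^4
d^2: -20x^3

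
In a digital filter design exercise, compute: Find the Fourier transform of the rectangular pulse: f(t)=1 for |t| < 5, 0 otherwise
F(omega)=integral from -5 to 5 of e^(-j*omega*t) dt
=2*sin(5*omega)/omega=10*sinc(5*omega/pi)

Answer: 2*sin(5*omega)/omega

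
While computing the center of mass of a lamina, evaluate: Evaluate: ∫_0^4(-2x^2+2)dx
Step 1: Find antiderivative F(x) = (-2/3)x^3 + 2x
Step 2: F(4) - F(0) = -104/3 - (0) = -104/3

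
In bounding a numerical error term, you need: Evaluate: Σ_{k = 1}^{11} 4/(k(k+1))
Partial fractions: 4/(k(k+1)) = 4/k - 4/(k+1)
Telescoping sum: 4(1-1/12) = 4·11/12

Answer: 11/3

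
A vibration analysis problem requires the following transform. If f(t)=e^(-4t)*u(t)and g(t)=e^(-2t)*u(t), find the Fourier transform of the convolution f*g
By the convolution theorem: F{f * g}=F(omega) * G(omega)
F(omega)=1/(4 + j * omega), G(omega)=1/(2 + j * omega)
F{f * g}=1/((4 + j * omega)(2 + j * omega))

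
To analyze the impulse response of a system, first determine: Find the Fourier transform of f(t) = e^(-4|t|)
Using the standard pair: F{e^(-a|t|)} = 2a/(a^2 + omega^2)
With a = 4: F(omega) = 8/(16 + omega^2)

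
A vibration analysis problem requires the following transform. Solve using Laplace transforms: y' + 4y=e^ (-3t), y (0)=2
Take L: sY - 2 + 4Y=1/(s + 3)
Y(s + 4)=1/(s + 3) + 2
Y=1/((s + 3)(s + 4)) + 2/(s + 4)
Partial fractions: 1/((s + 3)(s + 4))=1/(s + 3) - 1/(s + 4)
So Y=1/(s + 3) + 1/(s + 4)
Inverse Laplace transform (L^(-1){1/(s + 3)}=e^(-3t), L^(-1){1/(s + 4)}=e^(-4t)):

Answer: y(t)=1·e^(-3t) + e^(-4t)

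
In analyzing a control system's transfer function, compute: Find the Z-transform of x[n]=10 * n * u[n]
Z{n*u[n]}=z/(z-1)^2
By linearity: Z{10*n*u[n]}=10z/(z-1)^2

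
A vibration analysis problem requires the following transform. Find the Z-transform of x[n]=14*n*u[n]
Z{n * u[n]}=z/(z-1)^2
By linearity: Z{14 * n * u[n]}=14z/(z-1)^2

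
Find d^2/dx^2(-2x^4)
Apply power rule 2 times:
d^1: -8x^3
d^2: -24x^2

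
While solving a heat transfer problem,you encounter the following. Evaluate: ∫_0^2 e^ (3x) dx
Antiderivative: (1/3)e^(3x)
Evaluate: (1/3)(e^6 - 1)

Answer: (e^6 - 1)/3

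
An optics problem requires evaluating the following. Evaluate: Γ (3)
Γ(n) = (n-1)! for positive integers
Γ(3) = 2! = 2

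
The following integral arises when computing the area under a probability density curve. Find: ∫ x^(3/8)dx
Power rule: ∫ x^(3/8) dx=x^(11/8)/(11/8) + C

Answer: (8/11)·x^(11/8) + C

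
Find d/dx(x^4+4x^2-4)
Power rule: d/dx(ax^n) = n·a·x^(n-1)
Term by term: 4·x^3 + 8·x

Answer: 4x^3 + 8x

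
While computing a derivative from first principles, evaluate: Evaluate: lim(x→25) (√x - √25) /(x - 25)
Multiply by conjugate (√x+√25)/(√x+√25):
=(x - 25)/((x - 25)(√x+√25))=1/(√x+√25)
As x → 25: 1/(2√25)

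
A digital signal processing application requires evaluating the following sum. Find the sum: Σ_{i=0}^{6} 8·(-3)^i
Geometric series: S = a(1 - r^n)/(1 - r)
a = 8, r = -3, n = 7
S = 8(1 + 2187)/4 = 4376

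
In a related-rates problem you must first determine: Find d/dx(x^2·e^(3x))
Product rule: (fg)'=f'g + fg'
f=x^2, f'=2x
g=e^(3x), g'=3·e^(3x)

Answer: 2x·e^(3x) + 3x^2·e^(3x)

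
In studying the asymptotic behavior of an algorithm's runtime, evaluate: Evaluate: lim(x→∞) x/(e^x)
Apply L'Hôpital 1 times (∞/∞ each time):
Eventually get 1!/(e^x) → 0

Answer: 0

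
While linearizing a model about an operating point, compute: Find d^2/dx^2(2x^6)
Apply power rule 2 times:
d^1: 12x^5
d^2: 60x^4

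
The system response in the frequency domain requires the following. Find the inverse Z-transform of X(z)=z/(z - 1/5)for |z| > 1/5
Standard pair: z/(z-a) <-> a^n * u[n] for causal signals
With a = 1/5: x[n] = (1/5)^n * u[n]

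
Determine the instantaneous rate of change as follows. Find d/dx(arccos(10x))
d/dx[arccos(u)]=-u'/√(1-u²), u=10x, u'=10

Answer: -10/√(1-100x²)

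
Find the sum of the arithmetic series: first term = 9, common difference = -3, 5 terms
Last term: a_n=9+(5-1)·-3=-3
Sum=n(a_1+a_n)/2=5(9+(-3))/2=15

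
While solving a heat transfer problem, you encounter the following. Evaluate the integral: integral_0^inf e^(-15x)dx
integral_0^inf e^(-15x) dx=[-1/15*e^(-15x)]_0^inf
=0 - (-1/15)=1/15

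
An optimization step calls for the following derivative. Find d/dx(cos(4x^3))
Chain rule: d/dx[cos(u)] = -sin(u)·u' where u = 4x^3
u' = 12x^2

Answer: -12x^2·sin(4x^3)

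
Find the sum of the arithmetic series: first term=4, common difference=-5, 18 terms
Last term: a_n = 4 + (18 - 1)·-5 = -81
Sum = n(a_1 + a_n)/2 = 18(4 + (-81))/2 = -693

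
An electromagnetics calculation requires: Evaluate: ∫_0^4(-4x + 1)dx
Step 1: Find antiderivative F(x) = -2x^2 + x
Step 2: F(4) - F(0) = -28 - (0) = -28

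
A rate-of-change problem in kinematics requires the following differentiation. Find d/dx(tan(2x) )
Chain rule: d/dx[tan(u)]=sec²(u)·u' where u=2x
u'=2

Answer: 2·sec²(2x)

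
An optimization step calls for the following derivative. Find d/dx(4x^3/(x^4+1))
Quotient rule: (f/g)' = (f'g - fg')/g²
f = 4x^3, f' = 12x^2
g = x^4+1, g' = 4x^3

Answer: (12x^2·(x^4+1)-16x^6)/(x^4+1)²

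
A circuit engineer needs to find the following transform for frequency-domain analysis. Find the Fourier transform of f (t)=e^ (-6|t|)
Using the standard pair: F{e^(-a|t|)} = 2a/(a^2+omega^2)
With a = 6: F(omega) = 12/(36+omega^2)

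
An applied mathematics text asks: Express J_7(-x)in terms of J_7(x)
For integer n: J_n(-x)=(-1)^n J_n(x)
With n=7: J_7(-x)=(-1)^7 J_7(x)=-J_7(x)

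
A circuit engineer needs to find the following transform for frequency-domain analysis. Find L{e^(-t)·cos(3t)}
First shifting: L{e^(at)f(t)}=F(s-a)
L{cos(3t)}=s/(s²+9)
Shift: (s+1)/((s+1)²+9)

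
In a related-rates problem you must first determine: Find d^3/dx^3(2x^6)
Apply power rule 3 times:
d^1: 12x^5
d^2: 60x^4
d^3: 240x^3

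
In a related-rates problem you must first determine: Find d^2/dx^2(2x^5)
Apply power rule 2 times:
d^1: 10x^4
d^2: 40x^3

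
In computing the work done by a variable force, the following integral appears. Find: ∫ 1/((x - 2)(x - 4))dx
Partial fractions: 1/((x-2)(x-4))=A/(x-2)+B/(x-4)
A=-1/2, B=1/2
∫ [-1/2· 1/(x-2)+1/2· 1/(x-4)] dx
=(1/2)[ln|x-4| - ln|x-2|]+C

Answer: (1/2)·ln|(x-4)/(x-2)|+C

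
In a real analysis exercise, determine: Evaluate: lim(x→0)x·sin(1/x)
Squeeze theorem: -|x| ≤ x·sin(1/x) ≤ |x|
Since x → 0 as x → 0, by squeeze theorem the limit is 0

Answer: 0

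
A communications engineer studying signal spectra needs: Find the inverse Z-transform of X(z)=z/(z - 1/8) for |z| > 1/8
Standard pair: z/(z-a) <-> a^n*u[n] for causal signals
With a = 1/8: x[n] = (1/8)^n*u[n]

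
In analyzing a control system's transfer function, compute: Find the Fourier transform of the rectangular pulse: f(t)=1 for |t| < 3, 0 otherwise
F(omega)=integral from -3 to 3 of e^(-j * omega * t) dt
=2 * sin(3 * omega)/omega=6 * sinc(3 * omega/pi)

Answer: 2 * sin(3 * omega)/omega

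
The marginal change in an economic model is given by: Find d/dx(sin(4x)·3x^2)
Product rule: (fg)'=f'g + fg'
f=sin(4x), f'=4·cos(4x)
g=3x^2, g'=6x

Answer: 12·cos(4x)·x^2 + 6·sin(4x)·x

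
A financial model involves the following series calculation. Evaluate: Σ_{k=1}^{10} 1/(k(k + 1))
Partial fractions: 1/(k(k + 1)) = 1/k - 1/(k + 1)
Telescoping sum: 1(1 - 1/11) = 1·10/11

Answer: 10/11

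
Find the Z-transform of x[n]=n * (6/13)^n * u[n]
Using the property Z{n*a^n*u[n]} = az/(z-a)^2
With a = 6/13: X(z) = (6/13)z/(z - 6/13)^2, |z| > 6/13

Answer: (6/13)z/(z - 6/13)^2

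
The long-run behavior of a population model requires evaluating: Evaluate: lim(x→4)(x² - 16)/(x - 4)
Factor: (x² - 16)=(x-4)(x+4)
Cancel (x-4): lim(x→4) (x+4)=8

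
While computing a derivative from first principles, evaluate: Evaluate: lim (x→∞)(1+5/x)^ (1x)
Rewrite as [(1 + 5/x)^x]^1.
lim(1 + 5/x)^x=e^5, so limit=(e^5)^1=e^5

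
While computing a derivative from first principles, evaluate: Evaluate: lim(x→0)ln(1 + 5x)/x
L'Hôpital (0/0): lim 5/(1+5x) / 1 = 5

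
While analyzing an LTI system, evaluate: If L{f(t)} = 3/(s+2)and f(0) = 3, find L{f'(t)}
L{f'(t)}=s·F(s) - f(0)=3s/(s + 2) - 3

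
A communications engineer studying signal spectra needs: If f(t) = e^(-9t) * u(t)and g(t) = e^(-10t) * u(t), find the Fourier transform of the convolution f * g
By the convolution theorem: F{f*g} = F(omega)*G(omega)
F(omega) = 1/(9+j*omega), G(omega) = 1/(10+j*omega)
F{f*g} = 1/((9+j*omega)(10+j*omega))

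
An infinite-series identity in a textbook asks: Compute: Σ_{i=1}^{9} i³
Using formula: Σ i^3 = [n(n + 1)/2]² = [9·10/2]² = 2025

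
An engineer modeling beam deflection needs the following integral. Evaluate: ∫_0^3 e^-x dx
Antiderivative: -e^-x
Evaluate: -(e^-3 - 1)

Answer: (e^-3 - 1)/(-1)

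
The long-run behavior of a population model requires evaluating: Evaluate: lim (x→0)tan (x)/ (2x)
tan(u) ≈ u for small u:
tan(x)/(2x) ≈ x/(2x) = 1/2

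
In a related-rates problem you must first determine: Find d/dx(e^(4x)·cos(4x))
Product rule: (fg)'=f'g+fg'
f=e^(4x), f'=4·e^(4x)
g=cos(4x), g'=-4·sin(4x)

Answer: 4·e^(4x)·cos(4x)-4·e^(4x)·sin(4x)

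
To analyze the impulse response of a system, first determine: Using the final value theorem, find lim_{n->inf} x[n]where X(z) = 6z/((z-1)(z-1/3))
Final value theorem: lim x[n]=lim_{z->1} (z-1)*X(z)
(z-1)*X(z)=6z/(z-1/3)
As z->1: 6/(1-1/3)=6/(2/3)=9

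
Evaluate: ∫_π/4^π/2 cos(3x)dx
Antiderivative: sin(3x)/3
Evaluate at bounds: [sin(3·π/2)/3] - [sin(3·π/4)/3]
= ((-1) - (√2/2))/3 = -1/3 - √2/6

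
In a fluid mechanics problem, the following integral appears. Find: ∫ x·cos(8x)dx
By parts: u=x, dv=cos(8x) dx
du=dx, v=sin(8x)/8
=x·sin(8x)/8+cos(8x)/8²+C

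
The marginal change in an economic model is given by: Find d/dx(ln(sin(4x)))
Chain rule: d/dx[ln(u)]=u'/u where u=sin(4x)
u'=4cos(4x)

Answer: (4cos(4x))/(sin(4x))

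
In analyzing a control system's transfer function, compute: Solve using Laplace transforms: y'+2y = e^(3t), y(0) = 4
Take L: sY - 4 + 2Y = 1/(s-3)
Y(s + 2) = 1/(s-3) + 4
Y = 1/((s-3)(s + 2)) + 4/(s + 2)
Partial fractions: 1/((s-3)(s + 2)) = (1/5)/(s-3) - (1/5)/(s + 2)
So Y = (1/5)/(s-3) + (19/5)/(s + 2)
Inverse Laplace transform (L^(-1){1/(s-3)} = e^(3t), L^(-1){1/(s + 2)} = e^(-2t)):

Answer: y(t) = (1/5)·e^(3t) + (19/5)·e^(-2t)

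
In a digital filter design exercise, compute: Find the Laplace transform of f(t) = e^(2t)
L{e^(at)}=1/(s-a)
L{e^(2t)}=1/(s-2)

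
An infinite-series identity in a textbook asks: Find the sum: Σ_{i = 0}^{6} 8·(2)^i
Geometric series: S=a(1 - r^n)/(1 - r)
a=8, r=2, n=7
S=8(1 - 128)/-1=1016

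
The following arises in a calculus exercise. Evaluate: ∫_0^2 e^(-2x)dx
Antiderivative: (1/(-2))e^(-2x)
Evaluate: (1/(-2))(e^-4-1)

Answer: (e^-4-1)/(-2)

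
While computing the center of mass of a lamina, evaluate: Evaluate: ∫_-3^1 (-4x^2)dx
Step 1: Find antiderivative F(x)=(-4/3)x^3
Step 2: F(1) - F(-3)=-4/3 - (36)=-112/3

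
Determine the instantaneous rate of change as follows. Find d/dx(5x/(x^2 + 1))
Quotient rule: (f/g)' = (f'g - fg')/g²
f = 5x, f' = 5
g = x^2 + 1, g' = 2x

Answer: (5·(x^2 + 1) - 10x^2)/(x^2 + 1)²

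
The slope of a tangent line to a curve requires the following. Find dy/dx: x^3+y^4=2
Differentiate: 3x^2+4y^3·(dy/dx)=0
dy/dx=-3x^2/(4y^3)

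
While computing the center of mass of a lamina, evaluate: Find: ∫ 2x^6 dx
Using power rule: ∫ 2x^6 dx = 2/7 x^7+C = (2/7)x^7+C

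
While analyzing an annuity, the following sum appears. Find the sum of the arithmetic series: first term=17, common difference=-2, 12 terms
Last term: a_n=17+(12-1)·-2=-5
Sum=n(a_1+a_n)/2=12(17+(-5))/2=72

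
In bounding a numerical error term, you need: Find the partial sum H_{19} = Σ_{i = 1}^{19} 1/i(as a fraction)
H_19 = 1+1/2+1/3+...+1/19
= 275295799/77597520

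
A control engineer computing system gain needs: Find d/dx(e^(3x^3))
Chain rule: d/dx[e^u]=e^u · u' where u=3x^3
u'=9x^2

Answer: 9x^2·e^(3x^3)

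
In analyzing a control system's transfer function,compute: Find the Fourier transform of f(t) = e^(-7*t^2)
The Fourier transform of a Gaussian e^(-a*t^2) is sqrt(pi/a)*e^(-omega^2/(4a)).
With a=7: F(omega)=sqrt(pi/7)*e^(-omega^2/28)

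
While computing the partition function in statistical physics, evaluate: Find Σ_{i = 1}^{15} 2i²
=2·n(n+1)(2n+1)/6=2·15·16·31/6=2480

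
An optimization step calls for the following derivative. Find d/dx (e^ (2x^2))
Chain rule: d/dx[e^u]=e^u · u' where u=2x^2
u'=4x

Answer: 4x·e^(2x^2)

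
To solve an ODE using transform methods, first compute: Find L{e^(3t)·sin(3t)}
First shifting: L{e^(at)f(t)}=F(s-a)
L{sin(3t)}=3/(s² + 9)
Shift: 3/((s-3)² + 9)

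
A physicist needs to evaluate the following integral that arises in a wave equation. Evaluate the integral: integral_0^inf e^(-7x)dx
integral_0^inf e^(-7x) dx = [-1/7*e^(-7x)]_0^inf
= 0 - (-1/7) = 1/7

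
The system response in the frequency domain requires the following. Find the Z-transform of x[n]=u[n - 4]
Using the time-shift property: Z{u[n-4]} = z^(-4) * z/(z-1)
= z^(-3)/(z-1)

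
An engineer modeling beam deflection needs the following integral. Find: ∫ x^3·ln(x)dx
By parts: u = ln(x), dv = x^3 dx
du = 1/x dx, v = x^4/4
= x^4·ln(x)/4 - ∫ x^3/4 dx
= x^4·ln(x)/4 - x^4/16 + C

Answer: x^4(ln(x)/4 - 1/16) + C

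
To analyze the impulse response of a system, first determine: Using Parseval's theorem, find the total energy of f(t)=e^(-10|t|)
Parseval's theorem: E = integral |f(t)|^2 dt = (1/2pi) integral |F(omega)|^2 domega
E = integral_{-inf}^{inf} e^(-20|t|) dt = 2*integral_0^inf e^(-20t) dt = 2/(2*10) = 1/10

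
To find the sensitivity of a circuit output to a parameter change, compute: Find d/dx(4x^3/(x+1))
Quotient rule: (f/g)' = (f'g - fg')/g²
f = 4x^3, f' = 12x^2
g = x + 1, g' = 1

Answer: (12x^2·(x + 1) - 4x^3)/(x + 1)²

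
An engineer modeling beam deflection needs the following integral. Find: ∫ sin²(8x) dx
Using identity sin²(u)=(1 - cos(2u))/2:
∫ (1 - cos(16x))/2 dx=x/2 - sin(16x)/32 + C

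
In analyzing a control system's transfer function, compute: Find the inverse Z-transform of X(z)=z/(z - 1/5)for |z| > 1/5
Standard pair: z/(z-a) <-> a^n*u[n] for causal signals
With a=1/5: x[n]=(1/5)^n*u[n]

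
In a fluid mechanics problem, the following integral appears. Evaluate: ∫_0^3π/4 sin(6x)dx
Antiderivative: -cos(6x)/6
Evaluate at bounds: [-cos(6·3π/4)/6] - [-cos(6·0)/6]
= (-(0) + (1))/6 = 1/6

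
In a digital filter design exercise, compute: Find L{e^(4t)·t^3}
First shifting: L{e^(at)f(t)} = F(s-a)
L{t^3} = 6/s^4
Shift s → s-4: 6/(s-4)^4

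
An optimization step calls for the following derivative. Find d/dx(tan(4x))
Chain rule: d/dx[tan(u)] = sec²(u)·u' where u = 4x
u' = 4

Answer: 4·sec²(4x)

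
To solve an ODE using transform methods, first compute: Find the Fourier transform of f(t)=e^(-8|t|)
Using the standard pair: F{e^(-a|t|)}=2a/(a^2+omega^2)
With a=8: F(omega)=16/(64+omega^2)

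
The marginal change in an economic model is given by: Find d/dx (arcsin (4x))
d/dx[arcsin(u)]=u'/√(1-u²), u=4x, u'=4

Answer: 4/√(1 - 16x²)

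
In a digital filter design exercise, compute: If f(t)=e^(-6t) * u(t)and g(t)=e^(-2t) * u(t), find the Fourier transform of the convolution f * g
By the convolution theorem: F{f * g} = F(omega) * G(omega)
F(omega) = 1/(6+j * omega), G(omega) = 1/(2+j * omega)
F{f * g} = 1/((6+j * omega)(2+j * omega))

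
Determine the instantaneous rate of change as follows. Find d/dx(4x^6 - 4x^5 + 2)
Power rule: d/dx(ax^n)=n·a·x^(n-1)
Term by term: 24·x^5-20·x^4

Answer: 24x^5-20x^4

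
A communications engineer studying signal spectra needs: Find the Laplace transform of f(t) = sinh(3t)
L{sinh(at)}=a/(s²-a²)
L{sinh(3t)}=3/(s²-9)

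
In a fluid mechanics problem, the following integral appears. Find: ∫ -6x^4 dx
Using power rule: ∫ -6x^4 dx=-6/5 x^5 + C=(-6/5)x^5 + C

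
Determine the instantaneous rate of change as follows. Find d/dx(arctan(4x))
d/dx[arctan(u)] = u'/(1 + u²), u = 4x, u' = 4

Answer: 4/(1 + 16x²)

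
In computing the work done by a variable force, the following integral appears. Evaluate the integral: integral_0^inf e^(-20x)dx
integral_0^inf e^(-20x) dx=[-1/20*e^(-20x)]_0^inf
=0 - (-1/20)=1/20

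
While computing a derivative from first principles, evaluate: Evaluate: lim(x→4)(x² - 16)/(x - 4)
Factor: (x² - 16) = (x-4)(x + 4)
Cancel (x-4): lim(x→4) (x + 4) = 8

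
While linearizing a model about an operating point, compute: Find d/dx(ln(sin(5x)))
Chain rule: d/dx[ln(u)]=u'/u where u=sin(5x)
u'=5cos(5x)

Answer: (5cos(5x))/(sin(5x))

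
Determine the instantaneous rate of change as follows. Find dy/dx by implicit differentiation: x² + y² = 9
Differentiate both sides: 2x + 2y·(dy/dx) = 0
Solve: dy/dx = -2x/(2y) = -x/y

Answer: dy/dx = -x/y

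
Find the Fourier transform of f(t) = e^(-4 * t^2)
The Fourier transform of a Gaussian e^(-a * t^2) is sqrt(pi/a) * e^(-omega^2/(4a)).
With a=4: F(omega)=sqrt(pi)/2 * e^(-omega^2/16)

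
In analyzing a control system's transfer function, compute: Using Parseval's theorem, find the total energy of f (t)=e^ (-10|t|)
Parseval's theorem: E=integral |f(t)|^2 dt=(1/2pi) integral |F(omega)|^2 domega
E=integral_{-inf}^{inf} e^(-20|t|) dt=2 * integral_0^inf e^(-20t) dt=2/(2 * 10)=1/10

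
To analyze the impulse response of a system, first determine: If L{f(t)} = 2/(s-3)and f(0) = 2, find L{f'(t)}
L{f'(t)}=s·F(s) - f(0)=2s/(s-3)-2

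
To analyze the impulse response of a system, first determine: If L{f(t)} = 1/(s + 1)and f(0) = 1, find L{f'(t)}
L{f'(t)}=s·F(s) - f(0)=s/(s+1)-1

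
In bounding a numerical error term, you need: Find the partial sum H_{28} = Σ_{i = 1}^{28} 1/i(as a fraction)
H_28 = 1+1/2+1/3+...+1/28
= 315404588903/80313433200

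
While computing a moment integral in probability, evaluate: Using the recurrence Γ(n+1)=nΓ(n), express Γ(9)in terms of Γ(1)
Γ(9)=8Γ(8)=8·7Γ(7)=...=8!·Γ(1)=40320·Γ(1)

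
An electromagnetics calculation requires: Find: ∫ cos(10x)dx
Using substitution u = 10x: ∫ cos(u) du/10 = sin(u)/10+C

Answer: (1/10)sin(10x)+C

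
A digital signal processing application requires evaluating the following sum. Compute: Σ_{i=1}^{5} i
Using formula: Σ i^1 = n(n+1)/2 = 5·6/2 = 15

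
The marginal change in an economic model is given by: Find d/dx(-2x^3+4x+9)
Power rule: d/dx(ax^n) = n·a·x^(n-1)
Term by term: -6·x^2+4

Answer: -6x^2+4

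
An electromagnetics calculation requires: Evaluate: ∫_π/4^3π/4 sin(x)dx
Antiderivative: -cos(x)
Evaluate at bounds: [-cos(1·3π/4)/1] - [-cos(1·π/4)/1]
= (-(-√2/2) + (√2/2))/1 = √2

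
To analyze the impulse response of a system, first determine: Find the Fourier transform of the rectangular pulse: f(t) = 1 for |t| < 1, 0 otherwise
F(omega)=integral from -1 to 1 of e^(-j*omega*t) dt
=2*sin(1*omega)/omega=2*sinc(1*omega/pi)

Answer: 2*sin(1*omega)/omega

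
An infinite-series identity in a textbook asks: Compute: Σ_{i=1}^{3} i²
Using formula: Σ i^2=n(n + 1)(2n + 1)/6=3·4·7/6=14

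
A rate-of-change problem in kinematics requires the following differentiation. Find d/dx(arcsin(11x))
d/dx[arcsin(u)] = u'/√(1-u²), u = 11x, u' = 11

Answer: 11/√(1 - 121x²)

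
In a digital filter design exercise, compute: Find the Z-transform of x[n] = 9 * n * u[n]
Z{n * u[n]}=z/(z-1)^2
By linearity: Z{9 * n * u[n]}=9z/(z-1)^2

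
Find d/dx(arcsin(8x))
d/dx[arcsin(u)] = u'/√(1-u²), u = 8x, u' = 8

Answer: 8/√(1-64x²)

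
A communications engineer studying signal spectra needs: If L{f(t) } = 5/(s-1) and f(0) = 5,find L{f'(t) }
L{f'(t)} = s·F(s) - f(0) = 5s/(s-1) - 5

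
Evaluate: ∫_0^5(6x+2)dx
Step 1: Find antiderivative F(x)=3x^2+2x
Step 2: F(5) - F(0)=85 - (0)=85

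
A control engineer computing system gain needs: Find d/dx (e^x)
Chain rule: d/dx[e^u]=e^u · u' where u=x
u'=1

Answer: 1·e^x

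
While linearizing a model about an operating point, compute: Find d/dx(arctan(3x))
d/dx[arctan(u)]=u'/(1 + u²), u=3x, u'=3

Answer: 3/(1 + 9x²)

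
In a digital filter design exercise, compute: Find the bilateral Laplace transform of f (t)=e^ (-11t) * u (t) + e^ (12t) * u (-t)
For e^(-11t)*u(t): L=1/(s + 11), Re(s) > -11
For e^(12t)*u(-t): L=-1/(s-12), Re(s) < 12
Combined: F(s)=1/(s + 11) - 1/(s-12), -11 < Re(s) < 12

Answer: 1/(s + 11) - 1/(s-12), ROC: -11 < Re(s) < 12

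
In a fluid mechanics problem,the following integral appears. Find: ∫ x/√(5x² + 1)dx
Let u=5x² + 1, du=10x dx
∫ (1/10)·u^(-1/2) du=√u/5 + C

Answer: √(5x² + 1)/5 + C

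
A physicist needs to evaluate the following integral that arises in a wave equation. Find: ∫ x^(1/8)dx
Power rule: ∫ x^(1/8) dx=x^(9/8)/(9/8) + C

Answer: (8/9)·x^(9/8) + C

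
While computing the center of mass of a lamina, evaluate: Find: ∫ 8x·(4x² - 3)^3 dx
Let u = 4x² - 3, du = 8x dx
∫ u^3 du = u^4/4 + C

Answer: (4x² - 3)^4/4 + C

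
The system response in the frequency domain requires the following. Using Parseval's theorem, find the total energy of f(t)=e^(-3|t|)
Parseval's theorem: E = integral |f(t)|^2 dt = (1/2pi) integral |F(omega)|^2 domega
E = integral_{-inf}^{inf} e^(-6|t|) dt = 2*integral_0^inf e^(-6t) dt = 2/(2*3) = 1/3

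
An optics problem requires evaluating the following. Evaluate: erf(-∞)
erf(-∞) = -1 (the error function is odd, so erf(-∞) = -erf(∞) = -1)

Answer: -1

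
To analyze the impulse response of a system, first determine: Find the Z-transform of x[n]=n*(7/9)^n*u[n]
Using the property Z{n*a^n*u[n]}=az/(z-a)^2
With a=7/9: X(z)=(7/9)z/(z - 7/9)^2, |z| > 7/9

Answer: (7/9)z/(z - 7/9)^2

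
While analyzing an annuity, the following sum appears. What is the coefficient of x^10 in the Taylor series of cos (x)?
cos(x)=Σ (-1)^k x^(2k)/(2k)!
For x^10: (-1)^5/10!=-1/3628800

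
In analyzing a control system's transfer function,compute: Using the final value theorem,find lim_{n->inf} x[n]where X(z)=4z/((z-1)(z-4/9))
Final value theorem: lim x[n] = lim_{z->1} (z-1) * X(z)
(z-1) * X(z) = 4z/(z-4/9)
As z->1: 4/(1 - 4/9) = 4/(5/9) = 36/5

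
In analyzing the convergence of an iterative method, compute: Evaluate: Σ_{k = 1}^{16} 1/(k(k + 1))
Partial fractions: 1/(k(k + 1)) = 1/k - 1/(k + 1)
Telescoping sum: 1(1 - 1/17) = 1·16/17

Answer: 16/17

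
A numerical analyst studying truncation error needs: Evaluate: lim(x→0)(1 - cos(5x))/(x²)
Using 1-cos(u) ≈ u²/2 for small u:
(1-cos(5x)) ≈ (5x)²/2 = 25x²/2
So limit = 25/(2·1) = 25/2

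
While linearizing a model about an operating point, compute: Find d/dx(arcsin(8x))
d/dx[arcsin(u)] = u'/√(1-u²), u = 8x, u' = 8

Answer: 8/√(1 - 64x²)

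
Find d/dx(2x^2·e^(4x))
Product rule: (fg)' = f'g + fg'
f = 2x^2, f' = 4x
g = e^(4x), g' = 4·e^(4x)

Answer: 4x·e^(4x) + 8x^2·e^(4x)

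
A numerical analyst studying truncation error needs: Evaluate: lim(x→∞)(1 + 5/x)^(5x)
Rewrite as [(1 + 5/x)^x]^5.
lim(1 + 5/x)^x=e^5, so limit=(e^5)^5=e^25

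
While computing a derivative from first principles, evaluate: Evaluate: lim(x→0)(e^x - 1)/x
L'Hôpital (0/0): lim e^x/1=1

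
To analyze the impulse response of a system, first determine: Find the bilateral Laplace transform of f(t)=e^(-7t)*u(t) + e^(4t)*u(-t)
For e^(-7t)*u(t): L = 1/(s + 7), Re(s) > -7
For e^(4t)*u(-t): L = -1/(s-4), Re(s) < 4
Combined: F(s) = 1/(s + 7) - 1/(s-4), -7 < Re(s) < 4

Answer: 1/(s + 7) - 1/(s-4), ROC: -7 < Re(s) < 4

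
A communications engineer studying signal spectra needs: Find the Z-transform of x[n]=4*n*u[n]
Z{n*u[n]}=z/(z-1)^2
By linearity: Z{4*n*u[n]}=4z/(z-1)^2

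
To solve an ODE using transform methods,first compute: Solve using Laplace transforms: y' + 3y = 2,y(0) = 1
Take L of both sides: sY(s) - 1 + 3Y(s)=2/s
Y(s)(s + 3)=2/s + 1
Y(s)=2/(s(s + 3)) + 1/(s + 3)
Partial fractions: 2/(s(s + 3))=(2/3)/s - (2/3)/(s + 3)
So Y(s)=(2/3)/s + (1/3)/(s + 3)
Inverse transform (L^(-1){1/s}=1, L^(-1){1/(s + 3)}=e^(-3t)):

Answer: y(t)=2/3 + (1/3)·e^(-3t)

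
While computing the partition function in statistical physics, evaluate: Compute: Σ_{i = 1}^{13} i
Using formula: Σ i^1 = n(n+1)/2 = 13·14/2 = 91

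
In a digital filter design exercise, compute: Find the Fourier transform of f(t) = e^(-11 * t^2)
The Fourier transform of a Gaussian e^(-a*t^2) is sqrt(pi/a)*e^(-omega^2/(4a)).
With a=11: F(omega)=sqrt(pi/11)*e^(-omega^2/44)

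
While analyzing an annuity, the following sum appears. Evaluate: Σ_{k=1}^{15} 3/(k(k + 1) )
Partial fractions: 3/(k(k + 1)) = 3/k - 3/(k + 1)
Telescoping sum: 3(1 - 1/16) = 3·15/16

Answer: 45/16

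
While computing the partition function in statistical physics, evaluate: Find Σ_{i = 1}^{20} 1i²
=1·n(n + 1)(2n + 1)/6=1·20·21·41/6=2870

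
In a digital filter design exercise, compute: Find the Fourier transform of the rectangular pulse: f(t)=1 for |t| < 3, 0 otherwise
F(omega) = integral from -3 to 3 of e^(-j * omega * t) dt
= 2 * sin(3 * omega)/omega = 6 * sinc(3 * omega/pi)

Answer: 2 * sin(3 * omega)/omega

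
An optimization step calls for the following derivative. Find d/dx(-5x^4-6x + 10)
Power rule: d/dx(ax^n) = n·a·x^(n-1)
Term by term: -20·x^3 - 6

Answer: -20x^3 - 6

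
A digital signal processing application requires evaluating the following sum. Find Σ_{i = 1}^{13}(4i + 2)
= 4·Σ i + 2·13 = 4·91 + 26 = 390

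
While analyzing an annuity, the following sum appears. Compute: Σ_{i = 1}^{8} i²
Using formula: Σ i^2 = n(n+1)(2n+1)/6 = 8·9·17/6 = 204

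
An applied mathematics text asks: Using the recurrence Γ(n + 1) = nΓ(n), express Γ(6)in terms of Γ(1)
Γ(6)=5Γ(5)=5·4Γ(4)=...=5!·Γ(1)=120·Γ(1)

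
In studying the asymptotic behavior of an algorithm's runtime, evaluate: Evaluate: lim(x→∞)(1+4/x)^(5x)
Rewrite as [(1+4/x)^x]^5.
lim(1+4/x)^x=e^4, so limit=(e^4)^5=e^20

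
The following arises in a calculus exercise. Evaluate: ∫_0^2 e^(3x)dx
Antiderivative: (1/3)e^(3x)
Evaluate: (1/3)(e^6-1)

Answer: (e^6-1)/3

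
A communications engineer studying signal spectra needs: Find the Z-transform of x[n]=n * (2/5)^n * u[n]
Using the property Z{n*a^n*u[n]}=az/(z-a)^2
With a=2/5: X(z)=(2/5)z/(z - 2/5)^2, |z| > 2/5

Answer: (2/5)z/(z - 2/5)^2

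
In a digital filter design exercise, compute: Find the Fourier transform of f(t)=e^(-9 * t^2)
The Fourier transform of a Gaussian e^(-a*t^2) is sqrt(pi/a)*e^(-omega^2/(4a)).
With a=9: F(omega)=sqrt(pi)/3*e^(-omega^2/36)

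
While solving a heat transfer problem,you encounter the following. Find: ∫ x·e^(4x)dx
Integration by parts: u = x, dv = e^(4x) dx
du = dx, v = e^(4x)/4
= x·e^(4x)/4 - ∫ e^(4x)/4 dx
= x·e^(4x)/4 - e^(4x)/16+C

Answer: e^(4x)(x/4-1/16)+C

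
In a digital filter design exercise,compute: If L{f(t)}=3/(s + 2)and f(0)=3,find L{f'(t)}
L{f'(t)} = s·F(s) - f(0) = 3s/(s+2)-3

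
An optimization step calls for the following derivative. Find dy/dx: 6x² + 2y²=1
Differentiate: 12x+4y·(dy/dx)=0
dy/dx=-12x/(4y)=-3·(x/y)

Answer: dy/dx=-3·(x/y)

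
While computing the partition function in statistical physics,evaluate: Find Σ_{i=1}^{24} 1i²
=1·n(n+1)(2n+1)/6=1·24·25·49/6=4900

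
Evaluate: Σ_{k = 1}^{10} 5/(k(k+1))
Partial fractions: 5/(k(k+1))=5/k - 5/(k+1)
Telescoping sum: 5(1-1/11)=5·10/11

Answer: 50/11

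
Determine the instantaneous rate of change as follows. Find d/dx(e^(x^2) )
Chain rule: d/dx[e^u] = e^u · u' where u = x^2
u' = 2x

Answer: 2x·e^(x^2)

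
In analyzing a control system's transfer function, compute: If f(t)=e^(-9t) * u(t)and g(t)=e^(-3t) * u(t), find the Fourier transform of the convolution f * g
By the convolution theorem: F{f * g}=F(omega) * G(omega)
F(omega)=1/(9 + j * omega), G(omega)=1/(3 + j * omega)
F{f * g}=1/((9 + j * omega)(3 + j * omega))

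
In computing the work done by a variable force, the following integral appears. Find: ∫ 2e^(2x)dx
Since d/dx[e^(2x)]=2e^(2x), we get 1 e^(2x) + C

Answer: e^(2x) + C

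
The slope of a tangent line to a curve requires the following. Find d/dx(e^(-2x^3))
Chain rule: d/dx[e^u]=e^u · u' where u=-2x^3
u'=-6x^2

Answer: -6x^2·e^(-2x^3)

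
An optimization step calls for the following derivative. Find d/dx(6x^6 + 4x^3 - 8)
Power rule: d/dx(ax^n) = n·a·x^(n-1)
Term by term: 36·x^5 + 12·x^2

Answer: 36x^5 + 12x^2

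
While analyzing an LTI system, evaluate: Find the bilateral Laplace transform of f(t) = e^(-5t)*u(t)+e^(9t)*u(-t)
For e^(-5t)*u(t): L=1/(s + 5), Re(s) > -5
For e^(9t)*u(-t): L=-1/(s-9), Re(s) < 9
Combined: F(s)=1/(s + 5) - 1/(s-9), -5 < Re(s) < 9

Answer: 1/(s + 5) - 1/(s-9), ROC: -5 < Re(s) < 9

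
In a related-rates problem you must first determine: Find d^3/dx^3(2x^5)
Apply power rule 3 times:
d^1: 10x^4
d^2: 40x^3
d^3: 120x^2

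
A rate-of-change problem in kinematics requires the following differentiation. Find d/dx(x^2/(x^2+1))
Quotient rule: (f/g)'=(f'g - fg')/g²
f=x^2, f'=2x
g=x^2+1, g'=2x

Answer: (2x·(x^2+1)-2x^3)/(x^2+1)²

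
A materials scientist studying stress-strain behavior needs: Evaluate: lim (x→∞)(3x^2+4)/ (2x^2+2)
Divide numerator and denominator by x^2:
lim (3+4/x^2)/(2+2/x^2)=3/2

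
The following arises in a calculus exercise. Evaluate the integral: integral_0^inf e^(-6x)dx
integral_0^inf e^(-6x) dx = [-1/6*e^(-6x)]_0^inf
= 0 - (-1/6) = 1/6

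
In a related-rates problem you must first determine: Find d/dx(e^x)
Chain rule: d/dx[e^u]=e^u · u' where u=x
u'=1

Answer: 1·e^x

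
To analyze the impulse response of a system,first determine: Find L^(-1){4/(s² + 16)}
L^(-1){w/(s² + w²)} = sin(wt)
Here w = 4

Answer: sin(4t)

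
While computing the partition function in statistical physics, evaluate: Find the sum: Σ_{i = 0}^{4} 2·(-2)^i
Geometric series: S=a(1 - r^n)/(1 - r)
a=2, r=-2, n=5
S=2(1 + 32)/3=22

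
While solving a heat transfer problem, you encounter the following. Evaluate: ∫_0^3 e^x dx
Antiderivative: e^x
Evaluate: (e^3 - 1)

Answer: e^3 - 1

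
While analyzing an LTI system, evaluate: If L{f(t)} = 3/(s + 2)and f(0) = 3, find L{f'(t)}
L{f'(t)} = s·F(s) - f(0) = 3s/(s + 2) - 3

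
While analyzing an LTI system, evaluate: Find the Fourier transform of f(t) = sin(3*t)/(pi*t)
sin(W * t)/(pi * t)=(W/pi) * sinc(W * t/pi) is the impulse response of the ideal low-pass filter with cutoff W (here W=3).
Its Fourier transform is a rectangular function:
F(omega)=1 for |omega| < 3, 0 otherwise

Answer: rect(omega/6) [i.e., 1 for |omega| < 3, 0 otherwise]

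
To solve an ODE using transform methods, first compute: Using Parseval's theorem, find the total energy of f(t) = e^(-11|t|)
Parseval's theorem: E=integral |f(t)|^2 dt=(1/2pi) integral |F(omega)|^2 domega
E=integral_{-inf}^{inf} e^(-22|t|) dt=2*integral_0^inf e^(-22t) dt=2/(2*11)=1/11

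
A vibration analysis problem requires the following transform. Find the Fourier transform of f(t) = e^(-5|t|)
Using the standard pair: F{e^(-a|t|)}=2a/(a^2+omega^2)
With a=5: F(omega)=10/(25+omega^2)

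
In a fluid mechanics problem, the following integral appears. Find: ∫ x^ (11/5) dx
Power rule: ∫ x^(11/5) dx = x^(16/5)/(16/5)+C

Answer: (5/16)·x^(16/5)+C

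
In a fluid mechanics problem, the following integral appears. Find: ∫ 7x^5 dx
Using power rule: ∫ 7x^5 dx=7/6 x^6+C=(7/6)x^6+C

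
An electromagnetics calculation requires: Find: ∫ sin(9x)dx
Using substitution u=9x: ∫ sin(u) du/9=-cos(u)/9 + C

Answer: (-1/9)cos(9x) + C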